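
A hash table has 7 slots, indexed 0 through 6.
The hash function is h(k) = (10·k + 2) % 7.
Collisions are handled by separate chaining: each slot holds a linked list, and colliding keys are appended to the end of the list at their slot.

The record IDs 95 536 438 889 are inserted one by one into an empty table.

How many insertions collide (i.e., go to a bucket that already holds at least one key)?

95 -> bucket 0
536 -> bucket 0 (collision)
438 -> bucket 0 (collision)
889 -> bucket 2
Final buckets:
0: 95 -> 536 -> 438
1: -
2: 889
3: -
4: -
5: -
6: -

2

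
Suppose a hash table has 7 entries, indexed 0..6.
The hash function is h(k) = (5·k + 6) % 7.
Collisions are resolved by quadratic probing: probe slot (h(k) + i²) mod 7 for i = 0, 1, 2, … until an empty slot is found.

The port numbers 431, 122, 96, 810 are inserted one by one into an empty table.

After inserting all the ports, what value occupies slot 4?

431 hashes to 5; slot 5 is free → place at 5.
122 hashes to 0; slot 0 is free → place at 0.
96 hashes to 3; slot 3 is free → place at 3.
810 hashes to 3; 3 taken → place at 4.
Table: [122, _, _, 96, 810, 431, _]

810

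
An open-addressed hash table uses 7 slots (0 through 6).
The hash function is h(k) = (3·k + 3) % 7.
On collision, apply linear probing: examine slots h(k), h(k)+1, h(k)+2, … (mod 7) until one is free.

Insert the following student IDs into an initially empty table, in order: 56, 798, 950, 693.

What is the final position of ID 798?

4

Insert 56: h=3, slot 3 empty -> index 3.
Insert 798: h=3, slot 3 occupied -> index 4.
Insert 950: h=4, slot 4 occupied -> index 5.
Insert 693: h=3, slots 3,4,5 occupied -> index 6.
Table: [—, —, —, 56, 798, 950, 693]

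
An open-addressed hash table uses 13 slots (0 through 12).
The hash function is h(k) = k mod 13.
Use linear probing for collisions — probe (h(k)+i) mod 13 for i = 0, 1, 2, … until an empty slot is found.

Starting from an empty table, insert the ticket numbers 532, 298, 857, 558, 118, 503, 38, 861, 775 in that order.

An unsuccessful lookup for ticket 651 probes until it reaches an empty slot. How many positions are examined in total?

532 hashes to 12; slot 12 is free → place at 12.
298 hashes to 12; 12 taken → place at 0.
857 hashes to 12; 12,0 taken → place at 1.
558 hashes to 12; 12,0,1 taken → place at 2.
118 hashes to 1; 1,2 taken → place at 3.
503 hashes to 9; slot 9 is free → place at 9.
38 hashes to 12; 12,0,1,2,3 taken → place at 4.
861 hashes to 3; 3,4 taken → place at 5.
775 hashes to 8; slot 8 is free → place at 8.
Table: [298, 857, 558, 118, 38, 861, ∅, ∅, 775, 503, ∅, ∅, 532]
Lookup 651: h=1, probe 1,2,3,4,5,6 → slot 6 empty, not found.

6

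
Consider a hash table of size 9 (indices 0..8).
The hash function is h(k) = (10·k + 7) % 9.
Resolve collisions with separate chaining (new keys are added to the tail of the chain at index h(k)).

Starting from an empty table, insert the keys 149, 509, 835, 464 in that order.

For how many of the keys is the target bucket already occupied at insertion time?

Insert 149: h=3, bucket 3 empty -> new chain.
Insert 509: h=3, bucket 3 nonempty -> append to chain.
Insert 835: h=5, bucket 5 empty -> new chain.
Insert 464: h=3, bucket 3 nonempty -> append to chain.
Final buckets:
0: -
1: -
2: -
3: 149 -> 509 -> 464
4: -
5: 835
6: -
7: -
8: -

2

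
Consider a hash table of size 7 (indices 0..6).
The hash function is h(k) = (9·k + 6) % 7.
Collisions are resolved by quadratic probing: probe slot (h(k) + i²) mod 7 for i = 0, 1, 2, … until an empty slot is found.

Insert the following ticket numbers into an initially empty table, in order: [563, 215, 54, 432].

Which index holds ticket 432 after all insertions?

Insert 563: h=5, slot 5 empty → index 5.
Insert 215: h=2, slot 2 empty → index 2.
Insert 54: h=2, slot 2 occupied → index 3.
Insert 432: h=2, slots 2,3 occupied → index 6.
Table: [_, _, 215, 54, _, 563, 432]

6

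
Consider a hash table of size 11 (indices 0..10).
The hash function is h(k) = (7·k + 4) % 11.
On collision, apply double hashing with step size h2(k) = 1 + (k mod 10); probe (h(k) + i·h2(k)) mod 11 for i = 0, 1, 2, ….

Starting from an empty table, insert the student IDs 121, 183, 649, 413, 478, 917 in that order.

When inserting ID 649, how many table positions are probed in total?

2

121: h=4 → slot 4
183: h=9 → slot 9
649: h=4, h2=10, probe 4,3 → slot 3
413: h=2 → slot 2
478: h=6 → slot 6
917: h=10 → slot 10
Table: [-, -, 413, 649, 121, -, 478, -, -, 183, 917]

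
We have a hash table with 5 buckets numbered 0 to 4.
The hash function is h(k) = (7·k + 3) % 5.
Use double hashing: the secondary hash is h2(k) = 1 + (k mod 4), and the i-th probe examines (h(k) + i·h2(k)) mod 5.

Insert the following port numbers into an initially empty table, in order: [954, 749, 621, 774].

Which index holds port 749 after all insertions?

3

Insert 954: h=1, slot 1 empty => index 1.
Insert 749: h=1, h2=2, slot 1 occupied => index 3.
Insert 621: h=0, slot 0 empty => index 0.
Insert 774: h=1, h2=3, slot 1 occupied => index 4.
Table: [621, 954, _, 749, 774]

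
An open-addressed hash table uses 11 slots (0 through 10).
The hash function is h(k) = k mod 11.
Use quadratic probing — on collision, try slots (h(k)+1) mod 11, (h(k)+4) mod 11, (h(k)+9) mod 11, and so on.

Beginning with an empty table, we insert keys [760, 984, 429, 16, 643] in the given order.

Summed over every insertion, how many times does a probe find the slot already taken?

3

760: h=1 -> slot 1
984: h=5 -> slot 5
429: h=0 -> slot 0
16: h=5, probe 5,6 -> slot 6
643: h=5, probe 5,6,9 -> slot 9
Table: [429, 760, -, -, -, 984, 16, -, -, 643, -]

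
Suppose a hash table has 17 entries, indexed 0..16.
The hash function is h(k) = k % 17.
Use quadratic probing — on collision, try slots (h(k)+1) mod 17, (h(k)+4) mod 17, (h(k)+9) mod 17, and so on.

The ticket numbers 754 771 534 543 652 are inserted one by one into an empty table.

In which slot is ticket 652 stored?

Insert 754: h=6, slot 6 empty -> index 6.
Insert 771: h=6, slot 6 occupied -> index 7.
Insert 534: h=7, slot 7 occupied -> index 8.
Insert 543: h=16, slot 16 empty -> index 16.
Insert 652: h=6, slots 6,7 occupied -> index 10.
Table: [—, —, —, —, —, —, 754, 771, 534, —, 652, —, —, —, —, —, 543]

10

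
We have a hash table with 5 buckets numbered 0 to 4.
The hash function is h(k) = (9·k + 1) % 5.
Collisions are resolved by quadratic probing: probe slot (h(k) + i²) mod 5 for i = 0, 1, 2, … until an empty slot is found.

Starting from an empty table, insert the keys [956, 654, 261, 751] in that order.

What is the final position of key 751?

956 hashes to 0; slot 0 is free => place at 0.
654 hashes to 2; slot 2 is free => place at 2.
261 hashes to 0; 0 taken => place at 1.
751 hashes to 0; 0,1 taken => place at 4.
Table: [956, 261, 654, ., 751]

4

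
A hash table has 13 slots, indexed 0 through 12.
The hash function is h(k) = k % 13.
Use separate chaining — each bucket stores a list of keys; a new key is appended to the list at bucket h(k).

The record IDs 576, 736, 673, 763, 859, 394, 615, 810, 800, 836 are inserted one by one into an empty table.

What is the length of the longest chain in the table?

5

576 → bucket 4
736 → bucket 8
673 → bucket 10
763 → bucket 9
859 → bucket 1
394 → bucket 4 (collision)
615 → bucket 4 (collision)
810 → bucket 4 (collision)
800 → bucket 7
836 → bucket 4 (collision)
Final buckets:
0: —
1: 859
2: —
3: —
4: 576 -> 394 -> 615 -> 810 -> 836
5: —
6: —
7: 800
8: 736
9: 763
10: 673
11: —
12: —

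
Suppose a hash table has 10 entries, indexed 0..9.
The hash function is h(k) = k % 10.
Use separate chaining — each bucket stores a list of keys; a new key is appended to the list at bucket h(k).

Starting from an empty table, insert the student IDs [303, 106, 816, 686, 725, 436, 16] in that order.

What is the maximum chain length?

303 -> bucket 3
106 -> bucket 6
816 -> bucket 6 (collision)
686 -> bucket 6 (collision)
725 -> bucket 5
436 -> bucket 6 (collision)
16 -> bucket 6 (collision)
Final buckets:
0: -
1: -
2: -
3: 303
4: -
5: 725
6: 106 -> 816 -> 686 -> 436 -> 16
7: -
8: -
9: -

5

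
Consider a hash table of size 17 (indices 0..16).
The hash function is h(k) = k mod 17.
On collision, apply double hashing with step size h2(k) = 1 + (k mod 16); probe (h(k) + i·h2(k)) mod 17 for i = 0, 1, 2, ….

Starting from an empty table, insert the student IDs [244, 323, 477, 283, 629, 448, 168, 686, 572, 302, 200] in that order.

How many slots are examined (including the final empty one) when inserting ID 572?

244: h=6 → slot 6
323: h=0 → slot 0
477: h=1 → slot 1
283: h=11 → slot 11
629: h=0, h2=6, probe 0,6,12 → slot 12
448: h=6, h2=1, probe 6,7 → slot 7
168: h=15 → slot 15
686: h=6, h2=15, probe 6,4 → slot 4
572: h=11, h2=13, probe 11,7,3 → slot 3
302: h=13 → slot 13
200: h=13, h2=9, probe 13,5 → slot 5
Table: [323, 477, -, 572, 686, 200, 244, 448, -, -, -, 283, 629, 302, -, 168, -]

3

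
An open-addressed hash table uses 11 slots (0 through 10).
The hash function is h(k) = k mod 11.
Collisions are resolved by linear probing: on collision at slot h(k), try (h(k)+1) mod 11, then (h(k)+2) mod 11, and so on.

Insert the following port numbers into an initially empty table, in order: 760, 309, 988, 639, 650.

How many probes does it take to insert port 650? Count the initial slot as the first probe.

760: h=1 => slot 1
309: h=1, probe 1,2 => slot 2
988: h=9 => slot 9
639: h=1, probe 1,2,3 => slot 3
650: h=1, probe 1,2,3,4 => slot 4
Table: [_, 760, 309, 639, 650, _, _, _, _, 988, _]

4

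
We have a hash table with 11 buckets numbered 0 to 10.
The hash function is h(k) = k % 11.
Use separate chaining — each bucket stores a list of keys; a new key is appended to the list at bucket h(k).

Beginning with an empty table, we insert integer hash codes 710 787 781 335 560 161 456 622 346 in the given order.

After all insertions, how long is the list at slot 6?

3

710 -> bucket 6
787 -> bucket 6 (collision)
781 -> bucket 0
335 -> bucket 5
560 -> bucket 10
161 -> bucket 7
456 -> bucket 5 (collision)
622 -> bucket 6 (collision)
346 -> bucket 5 (collision)
Final buckets:
0: 781
1: .
2: .
3: .
4: .
5: 335 -> 456 -> 346
6: 710 -> 787 -> 622
7: 161
8: .
9: .
10: 560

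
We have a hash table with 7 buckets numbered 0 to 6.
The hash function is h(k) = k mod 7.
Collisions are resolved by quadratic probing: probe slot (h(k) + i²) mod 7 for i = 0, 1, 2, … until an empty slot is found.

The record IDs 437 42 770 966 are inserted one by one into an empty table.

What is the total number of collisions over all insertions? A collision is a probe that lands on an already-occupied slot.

3

Insert 437: h=3, slot 3 empty -> index 3.
Insert 42: h=0, slot 0 empty -> index 0.
Insert 770: h=0, slot 0 occupied -> index 1.
Insert 966: h=0, slots 0,1 occupied -> index 4.
Table: [42, 770, _, 437, 966, _, _]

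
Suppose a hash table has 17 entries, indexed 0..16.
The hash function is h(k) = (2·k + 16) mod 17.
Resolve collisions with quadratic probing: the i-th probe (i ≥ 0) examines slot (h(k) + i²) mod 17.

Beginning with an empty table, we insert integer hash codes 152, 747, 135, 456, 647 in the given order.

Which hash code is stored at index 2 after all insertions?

Insert 152: h=14, slot 14 empty -> index 14.
Insert 747: h=14, slot 14 occupied -> index 15.
Insert 135: h=14, slots 14,15 occupied -> index 1.
Insert 456: h=10, slot 10 empty -> index 10.
Insert 647: h=1, slot 1 occupied -> index 2.
Table: [∅, 135, 647, ∅, ∅, ∅, ∅, ∅, ∅, ∅, 456, ∅, ∅, ∅, 152, 747, ∅]

647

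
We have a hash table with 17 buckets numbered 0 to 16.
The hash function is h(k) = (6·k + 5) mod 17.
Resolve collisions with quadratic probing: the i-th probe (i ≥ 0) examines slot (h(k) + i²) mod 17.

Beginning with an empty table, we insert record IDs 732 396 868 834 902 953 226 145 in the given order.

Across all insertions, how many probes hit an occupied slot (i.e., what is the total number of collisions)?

732: h=11 → slot 11
396: h=1 → slot 1
868: h=11, probe 11,12 → slot 12
834: h=11, probe 11,12,15 → slot 15
902: h=11, probe 11,12,15,3 → slot 3
953: h=11, probe 11,12,15,3,10 → slot 10
226: h=1, probe 1,2 → slot 2
145: h=8 → slot 8
Table: [_, 396, 226, 902, _, _, _, _, 145, _, 953, 732, 868, _, _, 834, _]

11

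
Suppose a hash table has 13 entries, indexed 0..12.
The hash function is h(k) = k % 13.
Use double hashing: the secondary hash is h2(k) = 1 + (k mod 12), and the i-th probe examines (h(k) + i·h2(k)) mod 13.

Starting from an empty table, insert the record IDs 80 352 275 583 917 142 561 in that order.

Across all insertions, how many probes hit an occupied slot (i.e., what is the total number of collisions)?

80 hashes to 2; slot 2 is free -> place at 2.
352 hashes to 1; slot 1 is free -> place at 1.
275 hashes to 2, h2=12; 2,1 taken -> place at 0.
583 hashes to 11; slot 11 is free -> place at 11.
917 hashes to 7; slot 7 is free -> place at 7.
142 hashes to 12; slot 12 is free -> place at 12.
561 hashes to 2, h2=10; 2,12 taken -> place at 9.
Table: [275, 352, 80, —, —, —, —, 917, —, 561, —, 583, 142]

4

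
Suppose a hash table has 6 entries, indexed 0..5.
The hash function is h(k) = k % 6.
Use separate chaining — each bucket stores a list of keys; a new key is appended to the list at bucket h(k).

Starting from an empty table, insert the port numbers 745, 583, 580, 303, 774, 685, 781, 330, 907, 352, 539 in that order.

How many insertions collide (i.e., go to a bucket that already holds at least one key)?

745 -> bucket 1
583 -> bucket 1 (collision)
580 -> bucket 4
303 -> bucket 3
774 -> bucket 0
685 -> bucket 1 (collision)
781 -> bucket 1 (collision)
330 -> bucket 0 (collision)
907 -> bucket 1 (collision)
352 -> bucket 4 (collision)
539 -> bucket 5
Final buckets:
0: 774 -> 330
1: 745 -> 583 -> 685 -> 781 -> 907
2: .
3: 303
4: 580 -> 352
5: 539

6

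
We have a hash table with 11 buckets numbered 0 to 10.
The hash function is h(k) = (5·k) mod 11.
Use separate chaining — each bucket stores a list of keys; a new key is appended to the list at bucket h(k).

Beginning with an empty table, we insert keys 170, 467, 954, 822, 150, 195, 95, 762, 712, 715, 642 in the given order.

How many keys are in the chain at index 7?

Insert 170: h=3, bucket 3 empty -> new chain.
Insert 467: h=3, bucket 3 nonempty -> append to chain.
Insert 954: h=7, bucket 7 empty -> new chain.
Insert 822: h=7, bucket 7 nonempty -> append to chain.
Insert 150: h=2, bucket 2 empty -> new chain.
Insert 195: h=7, bucket 7 nonempty -> append to chain.
Insert 95: h=2, bucket 2 nonempty -> append to chain.
Insert 762: h=4, bucket 4 empty -> new chain.
Insert 712: h=7, bucket 7 nonempty -> append to chain.
Insert 715: h=0, bucket 0 empty -> new chain.
Insert 642: h=9, bucket 9 empty -> new chain.
Final buckets:
0: 715
1: _
2: 150 -> 95
3: 170 -> 467
4: 762
5: _
6: _
7: 954 -> 822 -> 195 -> 712
8: _
9: 642
10: _

4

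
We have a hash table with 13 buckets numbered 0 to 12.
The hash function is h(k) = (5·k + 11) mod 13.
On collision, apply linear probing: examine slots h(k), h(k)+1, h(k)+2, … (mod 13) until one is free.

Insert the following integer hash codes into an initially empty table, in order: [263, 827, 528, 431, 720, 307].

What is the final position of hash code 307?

2

263 hashes to 0; slot 0 is free => place at 0.
827 hashes to 12; slot 12 is free => place at 12.
528 hashes to 12; 12,0 taken => place at 1.
431 hashes to 8; slot 8 is free => place at 8.
720 hashes to 10; slot 10 is free => place at 10.
307 hashes to 12; 12,0,1 taken => place at 2.
Table: [263, 528, 307, ., ., ., ., ., 431, ., 720, ., 827]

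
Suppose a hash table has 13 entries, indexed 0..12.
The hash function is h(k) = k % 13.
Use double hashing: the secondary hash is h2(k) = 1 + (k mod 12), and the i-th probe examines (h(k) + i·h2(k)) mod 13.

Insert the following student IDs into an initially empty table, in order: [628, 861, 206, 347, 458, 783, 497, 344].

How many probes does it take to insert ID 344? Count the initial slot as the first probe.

6

628 hashes to 4; slot 4 is free -> place at 4.
861 hashes to 3; slot 3 is free -> place at 3.
206 hashes to 11; slot 11 is free -> place at 11.
347 hashes to 9; slot 9 is free -> place at 9.
458 hashes to 3, h2=3; 3 taken -> place at 6.
783 hashes to 3, h2=4; 3 taken -> place at 7.
497 hashes to 3, h2=6; 3,9 taken -> place at 2.
344 hashes to 6, h2=9; 6,2,11,7,3 taken -> place at 12.
Table: [_, _, 497, 861, 628, _, 458, 783, _, 347, _, 206, 344]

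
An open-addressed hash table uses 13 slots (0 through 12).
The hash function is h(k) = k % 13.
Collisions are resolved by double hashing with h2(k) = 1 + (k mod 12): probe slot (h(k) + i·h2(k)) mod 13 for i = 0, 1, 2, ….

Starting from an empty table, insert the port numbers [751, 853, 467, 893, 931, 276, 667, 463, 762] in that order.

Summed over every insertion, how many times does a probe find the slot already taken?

751 hashes to 10; slot 10 is free → place at 10.
853 hashes to 8; slot 8 is free → place at 8.
467 hashes to 12; slot 12 is free → place at 12.
893 hashes to 9; slot 9 is free → place at 9.
931 hashes to 8, h2=8; 8 taken → place at 3.
276 hashes to 3, h2=1; 3 taken → place at 4.
667 hashes to 4, h2=8; 4,12 taken → place at 7.
463 hashes to 8, h2=8; 8,3 taken → place at 11.
762 hashes to 8, h2=7; 8 taken → place at 2.
Table: [—, —, 762, 931, 276, —, —, 667, 853, 893, 751, 463, 467]

7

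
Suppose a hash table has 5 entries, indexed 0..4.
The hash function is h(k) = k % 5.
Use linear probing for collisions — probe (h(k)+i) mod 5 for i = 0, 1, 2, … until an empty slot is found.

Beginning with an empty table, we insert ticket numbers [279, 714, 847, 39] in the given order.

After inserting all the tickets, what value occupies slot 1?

Insert 279: h=4, slot 4 empty → index 4.
Insert 714: h=4, slot 4 occupied → index 0.
Insert 847: h=2, slot 2 empty → index 2.
Insert 39: h=4, slots 4,0 occupied → index 1.
Table: [714, 39, 847, _, 279]

39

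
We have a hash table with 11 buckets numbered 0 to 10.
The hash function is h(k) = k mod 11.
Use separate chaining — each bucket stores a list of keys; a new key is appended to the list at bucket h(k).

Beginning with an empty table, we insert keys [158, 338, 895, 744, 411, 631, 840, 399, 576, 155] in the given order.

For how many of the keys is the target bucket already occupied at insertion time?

5

158 → bucket 4
338 → bucket 8
895 → bucket 4 (collision)
744 → bucket 7
411 → bucket 4 (collision)
631 → bucket 4 (collision)
840 → bucket 4 (collision)
399 → bucket 3
576 → bucket 4 (collision)
155 → bucket 1
Final buckets:
0: —
1: 155
2: —
3: 399
4: 158 -> 895 -> 411 -> 631 -> 840 -> 576
5: —
6: —
7: 744
8: 338
9: —
10: —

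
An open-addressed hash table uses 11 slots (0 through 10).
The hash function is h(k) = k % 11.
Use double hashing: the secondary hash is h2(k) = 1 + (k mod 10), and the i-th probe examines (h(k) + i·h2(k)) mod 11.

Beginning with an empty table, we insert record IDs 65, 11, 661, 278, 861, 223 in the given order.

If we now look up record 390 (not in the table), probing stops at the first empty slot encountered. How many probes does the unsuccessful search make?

65 hashes to 10; slot 10 is free => place at 10.
11 hashes to 0; slot 0 is free => place at 0.
661 hashes to 1; slot 1 is free => place at 1.
278 hashes to 3; slot 3 is free => place at 3.
861 hashes to 3, h2=2; 3 taken => place at 5.
223 hashes to 3, h2=4; 3 taken => place at 7.
Table: [11, 661, —, 278, —, 861, —, 223, —, —, 65]
Lookup 390: h=5, h2=1, probe 5,6 → slot 6 empty, not found.

2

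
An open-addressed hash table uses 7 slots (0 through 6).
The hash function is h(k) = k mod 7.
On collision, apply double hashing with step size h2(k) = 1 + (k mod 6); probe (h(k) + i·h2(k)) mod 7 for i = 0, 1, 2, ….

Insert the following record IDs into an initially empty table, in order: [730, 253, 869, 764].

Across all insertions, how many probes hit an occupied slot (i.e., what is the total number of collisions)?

730: h=2 -> slot 2
253: h=1 -> slot 1
869: h=1, h2=6, probe 1,0 -> slot 0
764: h=1, h2=3, probe 1,4 -> slot 4
Table: [869, 253, 730, _, 764, _, _]

2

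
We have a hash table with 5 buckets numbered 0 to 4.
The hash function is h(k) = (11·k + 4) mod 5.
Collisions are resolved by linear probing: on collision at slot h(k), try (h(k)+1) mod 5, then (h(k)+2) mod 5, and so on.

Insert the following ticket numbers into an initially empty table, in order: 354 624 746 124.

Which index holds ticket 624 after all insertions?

4

354: h=3 → slot 3
624: h=3, probe 3,4 → slot 4
746: h=0 → slot 0
124: h=3, probe 3,4,0,1 → slot 1
Table: [746, 124, —, 354, 624]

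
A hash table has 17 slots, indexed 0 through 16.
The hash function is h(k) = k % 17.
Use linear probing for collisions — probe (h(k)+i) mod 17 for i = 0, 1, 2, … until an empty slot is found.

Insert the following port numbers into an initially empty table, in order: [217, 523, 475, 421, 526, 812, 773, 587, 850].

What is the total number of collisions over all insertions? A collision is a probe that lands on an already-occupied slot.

217: h=13 → slot 13
523: h=13, probe 13,14 → slot 14
475: h=16 → slot 16
421: h=13, probe 13,14,15 → slot 15
526: h=16, probe 16,0 → slot 0
812: h=13, probe 13,14,15,16,0,1 → slot 1
773: h=8 → slot 8
587: h=9 → slot 9
850: h=0, probe 0,1,2 → slot 2
Table: [526, 812, 850, —, —, —, —, —, 773, 587, —, —, —, 217, 523, 421, 475]

11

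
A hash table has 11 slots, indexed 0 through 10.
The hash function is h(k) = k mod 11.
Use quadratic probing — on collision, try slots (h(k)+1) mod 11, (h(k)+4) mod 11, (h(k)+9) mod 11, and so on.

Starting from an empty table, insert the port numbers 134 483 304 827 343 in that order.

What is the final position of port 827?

134: h=2 -> slot 2
483: h=10 -> slot 10
304: h=7 -> slot 7
827: h=2, probe 2,3 -> slot 3
343: h=2, probe 2,3,6 -> slot 6
Table: [-, -, 134, 827, -, -, 343, 304, -, -, 483]

3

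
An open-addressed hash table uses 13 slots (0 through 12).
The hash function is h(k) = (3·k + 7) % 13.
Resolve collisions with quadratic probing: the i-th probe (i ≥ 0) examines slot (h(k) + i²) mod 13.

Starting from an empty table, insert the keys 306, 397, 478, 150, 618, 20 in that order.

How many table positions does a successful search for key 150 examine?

3

Insert 306: h=2, slot 2 empty → index 2.
Insert 397: h=2, slot 2 occupied → index 3.
Insert 478: h=11, slot 11 empty → index 11.
Insert 150: h=2, slots 2,3 occupied → index 6.
Insert 618: h=2, slots 2,3,6,11 occupied → index 5.
Insert 20: h=2, slots 2,3,6,11,5 occupied → index 1.
Table: [_, 20, 306, 397, _, 618, 150, _, _, _, _, 478, _]
Lookup 150: h=2, probe 2,3,6 → found at 6.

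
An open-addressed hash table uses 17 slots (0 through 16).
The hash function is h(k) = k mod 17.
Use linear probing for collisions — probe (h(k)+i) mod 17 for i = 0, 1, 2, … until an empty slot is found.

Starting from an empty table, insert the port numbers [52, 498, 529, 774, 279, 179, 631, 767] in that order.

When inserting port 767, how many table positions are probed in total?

3

52 hashes to 1; slot 1 is free => place at 1.
498 hashes to 5; slot 5 is free => place at 5.
529 hashes to 2; slot 2 is free => place at 2.
774 hashes to 9; slot 9 is free => place at 9.
279 hashes to 7; slot 7 is free => place at 7.
179 hashes to 9; 9 taken => place at 10.
631 hashes to 2; 2 taken => place at 3.
767 hashes to 2; 2,3 taken => place at 4.
Table: [—, 52, 529, 631, 767, 498, —, 279, —, 774, 179, —, —, —, —, —, —]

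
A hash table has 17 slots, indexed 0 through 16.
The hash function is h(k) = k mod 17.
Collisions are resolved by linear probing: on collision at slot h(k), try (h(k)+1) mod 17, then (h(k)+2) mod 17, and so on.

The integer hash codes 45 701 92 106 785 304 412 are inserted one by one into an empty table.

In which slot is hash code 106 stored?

Insert 45: h=11, slot 11 empty → index 11.
Insert 701: h=4, slot 4 empty → index 4.
Insert 92: h=7, slot 7 empty → index 7.
Insert 106: h=4, slot 4 occupied → index 5.
Insert 785: h=3, slot 3 empty → index 3.
Insert 304: h=15, slot 15 empty → index 15.
Insert 412: h=4, slots 4,5 occupied → index 6.
Table: [∅, ∅, ∅, 785, 701, 106, 412, 92, ∅, ∅, ∅, 45, ∅, ∅, ∅, 304, ∅]

5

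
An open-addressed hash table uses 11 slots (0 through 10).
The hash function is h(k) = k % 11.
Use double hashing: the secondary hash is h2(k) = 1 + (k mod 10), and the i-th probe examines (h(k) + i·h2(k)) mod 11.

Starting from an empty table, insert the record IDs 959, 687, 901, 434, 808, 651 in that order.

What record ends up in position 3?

959: h=2 => slot 2
687: h=5 => slot 5
901: h=10 => slot 10
434: h=5, h2=5, probe 5,10,4 => slot 4
808: h=5, h2=9, probe 5,3 => slot 3
651: h=2, h2=2, probe 2,4,6 => slot 6
Table: [_, _, 959, 808, 434, 687, 651, _, _, _, 901]

808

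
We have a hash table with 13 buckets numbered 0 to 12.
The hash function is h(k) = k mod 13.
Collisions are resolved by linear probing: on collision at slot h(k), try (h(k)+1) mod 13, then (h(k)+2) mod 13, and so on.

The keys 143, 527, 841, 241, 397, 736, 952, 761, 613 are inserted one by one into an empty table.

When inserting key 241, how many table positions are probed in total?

2

Insert 143: h=0, slot 0 empty -> index 0.
Insert 527: h=7, slot 7 empty -> index 7.
Insert 841: h=9, slot 9 empty -> index 9.
Insert 241: h=7, slot 7 occupied -> index 8.
Insert 397: h=7, slots 7,8,9 occupied -> index 10.
Insert 736: h=8, slots 8,9,10 occupied -> index 11.
Insert 952: h=3, slot 3 empty -> index 3.
Insert 761: h=7, slots 7,8,9,10,11 occupied -> index 12.
Insert 613: h=2, slot 2 empty -> index 2.
Table: [143, ∅, 613, 952, ∅, ∅, ∅, 527, 241, 841, 397, 736, 761]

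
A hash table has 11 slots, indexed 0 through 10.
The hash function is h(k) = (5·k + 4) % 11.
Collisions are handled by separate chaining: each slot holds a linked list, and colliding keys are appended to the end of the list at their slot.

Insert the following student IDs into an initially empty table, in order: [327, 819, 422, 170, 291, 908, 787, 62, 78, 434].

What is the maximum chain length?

Insert 327: h=0, bucket 0 empty -> new chain.
Insert 819: h=7, bucket 7 empty -> new chain.
Insert 422: h=2, bucket 2 empty -> new chain.
Insert 170: h=7, bucket 7 nonempty -> append to chain.
Insert 291: h=7, bucket 7 nonempty -> append to chain.
Insert 908: h=1, bucket 1 empty -> new chain.
Insert 787: h=1, bucket 1 nonempty -> append to chain.
Insert 62: h=6, bucket 6 empty -> new chain.
Insert 78: h=9, bucket 9 empty -> new chain.
Insert 434: h=7, bucket 7 nonempty -> append to chain.
Final buckets:
0: 327
1: 908 -> 787
2: 422
3: _
4: _
5: _
6: 62
7: 819 -> 170 -> 291 -> 434
8: _
9: 78
10: _

4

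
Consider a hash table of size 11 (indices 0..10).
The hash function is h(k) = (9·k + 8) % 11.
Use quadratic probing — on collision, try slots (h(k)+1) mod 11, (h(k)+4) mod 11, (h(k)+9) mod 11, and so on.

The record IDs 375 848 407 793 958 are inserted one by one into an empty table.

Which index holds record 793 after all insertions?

10

Insert 375: h=6, slot 6 empty => index 6.
Insert 848: h=6, slot 6 occupied => index 7.
Insert 407: h=8, slot 8 empty => index 8.
Insert 793: h=6, slots 6,7 occupied => index 10.
Insert 958: h=6, slots 6,7,10 occupied => index 4.
Table: [—, —, —, —, 958, —, 375, 848, 407, —, 793]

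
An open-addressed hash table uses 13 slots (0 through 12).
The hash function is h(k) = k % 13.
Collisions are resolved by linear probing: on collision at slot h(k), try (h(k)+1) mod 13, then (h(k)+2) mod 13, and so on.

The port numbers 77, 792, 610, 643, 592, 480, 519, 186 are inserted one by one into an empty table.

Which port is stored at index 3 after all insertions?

77: h=12 → slot 12
792: h=12, probe 12,0 → slot 0
610: h=12, probe 12,0,1 → slot 1
643: h=6 → slot 6
592: h=7 → slot 7
480: h=12, probe 12,0,1,2 → slot 2
519: h=12, probe 12,0,1,2,3 → slot 3
186: h=4 → slot 4
Table: [792, 610, 480, 519, 186, _, 643, 592, _, _, _, _, 77]

519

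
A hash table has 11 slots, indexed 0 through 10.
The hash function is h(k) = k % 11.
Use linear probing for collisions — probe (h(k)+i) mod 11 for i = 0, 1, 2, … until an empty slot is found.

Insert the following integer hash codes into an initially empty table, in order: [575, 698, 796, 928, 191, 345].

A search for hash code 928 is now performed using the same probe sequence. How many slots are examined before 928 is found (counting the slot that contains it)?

3

Insert 575: h=3, slot 3 empty → index 3.
Insert 698: h=5, slot 5 empty → index 5.
Insert 796: h=4, slot 4 empty → index 4.
Insert 928: h=4, slots 4,5 occupied → index 6.
Insert 191: h=4, slots 4,5,6 occupied → index 7.
Insert 345: h=4, slots 4,5,6,7 occupied → index 8.
Table: [., ., ., 575, 796, 698, 928, 191, 345, ., .]
Lookup 928: h=4, probe 4,5,6 → found at 6.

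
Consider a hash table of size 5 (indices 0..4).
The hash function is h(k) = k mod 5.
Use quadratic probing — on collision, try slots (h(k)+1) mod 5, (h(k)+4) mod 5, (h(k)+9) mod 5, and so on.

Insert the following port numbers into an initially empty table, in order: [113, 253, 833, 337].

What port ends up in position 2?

833

Insert 113: h=3, slot 3 empty => index 3.
Insert 253: h=3, slot 3 occupied => index 4.
Insert 833: h=3, slots 3,4 occupied => index 2.
Insert 337: h=2, slots 2,3 occupied => index 1.
Table: [-, 337, 833, 113, 253]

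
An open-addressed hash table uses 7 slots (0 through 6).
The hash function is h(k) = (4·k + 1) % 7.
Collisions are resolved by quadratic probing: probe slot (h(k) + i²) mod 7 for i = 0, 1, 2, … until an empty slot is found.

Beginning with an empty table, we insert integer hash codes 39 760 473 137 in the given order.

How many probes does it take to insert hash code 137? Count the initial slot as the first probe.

39: h=3 → slot 3
760: h=3, probe 3,4 → slot 4
473: h=3, probe 3,4,0 → slot 0
137: h=3, probe 3,4,0,5 → slot 5
Table: [473, _, _, 39, 760, 137, _]

4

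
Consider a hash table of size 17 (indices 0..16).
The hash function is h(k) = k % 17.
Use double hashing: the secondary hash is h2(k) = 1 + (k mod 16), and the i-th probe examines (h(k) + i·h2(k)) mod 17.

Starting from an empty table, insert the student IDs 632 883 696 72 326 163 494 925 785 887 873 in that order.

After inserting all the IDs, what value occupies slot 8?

696

Insert 632: h=3, slot 3 empty -> index 3.
Insert 883: h=16, slot 16 empty -> index 16.
Insert 696: h=16, h2=9, slot 16 occupied -> index 8.
Insert 72: h=4, slot 4 empty -> index 4.
Insert 326: h=3, h2=7, slot 3 occupied -> index 10.
Insert 163: h=10, h2=4, slot 10 occupied -> index 14.
Insert 494: h=1, slot 1 empty -> index 1.
Insert 925: h=7, slot 7 empty -> index 7.
Insert 785: h=3, h2=2, slot 3 occupied -> index 5.
Insert 887: h=3, h2=8, slot 3 occupied -> index 11.
Insert 873: h=6, slot 6 empty -> index 6.
Table: [-, 494, -, 632, 72, 785, 873, 925, 696, -, 326, 887, -, -, 163, -, 883]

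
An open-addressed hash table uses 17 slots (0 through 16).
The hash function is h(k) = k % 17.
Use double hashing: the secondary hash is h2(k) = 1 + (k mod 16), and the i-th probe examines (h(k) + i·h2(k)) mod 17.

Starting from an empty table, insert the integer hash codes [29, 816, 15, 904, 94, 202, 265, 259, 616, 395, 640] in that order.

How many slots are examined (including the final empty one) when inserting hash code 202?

4

29 hashes to 12; slot 12 is free -> place at 12.
816 hashes to 0; slot 0 is free -> place at 0.
15 hashes to 15; slot 15 is free -> place at 15.
904 hashes to 3; slot 3 is free -> place at 3.
94 hashes to 9; slot 9 is free -> place at 9.
202 hashes to 15, h2=11; 15,9,3 taken -> place at 14.
265 hashes to 10; slot 10 is free -> place at 10.
259 hashes to 4; slot 4 is free -> place at 4.
616 hashes to 4, h2=9; 4 taken -> place at 13.
395 hashes to 4, h2=12; 4 taken -> place at 16.
640 hashes to 11; slot 11 is free -> place at 11.
Table: [816, _, _, 904, 259, _, _, _, _, 94, 265, 640, 29, 616, 202, 15, 395]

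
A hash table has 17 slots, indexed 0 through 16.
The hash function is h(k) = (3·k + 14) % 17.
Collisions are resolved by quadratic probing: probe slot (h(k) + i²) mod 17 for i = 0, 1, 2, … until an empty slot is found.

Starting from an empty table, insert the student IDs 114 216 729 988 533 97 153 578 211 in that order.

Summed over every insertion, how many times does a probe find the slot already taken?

114: h=16 → slot 16
216: h=16, probe 16,0 → slot 0
729: h=8 → slot 8
988: h=3 → slot 3
533: h=15 → slot 15
97: h=16, probe 16,0,3,8,15,7 → slot 7
153: h=14 → slot 14
578: h=14, probe 14,15,1 → slot 1
211: h=1, probe 1,2 → slot 2
Table: [216, 578, 211, 988, -, -, -, 97, 729, -, -, -, -, -, 153, 533, 114]

9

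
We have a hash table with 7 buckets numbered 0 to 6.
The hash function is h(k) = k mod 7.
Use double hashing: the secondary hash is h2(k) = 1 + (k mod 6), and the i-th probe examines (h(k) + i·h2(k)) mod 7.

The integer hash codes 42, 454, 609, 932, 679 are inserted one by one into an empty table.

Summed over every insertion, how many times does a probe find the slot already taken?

2

Insert 42: h=0, slot 0 empty → index 0.
Insert 454: h=6, slot 6 empty → index 6.
Insert 609: h=0, h2=4, slot 0 occupied → index 4.
Insert 932: h=1, slot 1 empty → index 1.
Insert 679: h=0, h2=2, slot 0 occupied → index 2.
Table: [42, 932, 679, _, 609, _, 454]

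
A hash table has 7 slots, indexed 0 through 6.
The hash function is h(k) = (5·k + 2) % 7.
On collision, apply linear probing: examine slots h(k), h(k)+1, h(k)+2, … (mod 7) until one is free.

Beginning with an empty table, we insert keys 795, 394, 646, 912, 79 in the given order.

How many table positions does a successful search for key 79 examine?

795 hashes to 1; slot 1 is free => place at 1.
394 hashes to 5; slot 5 is free => place at 5.
646 hashes to 5; 5 taken => place at 6.
912 hashes to 5; 5,6 taken => place at 0.
79 hashes to 5; 5,6,0,1 taken => place at 2.
Table: [912, 795, 79, _, _, 394, 646]
Lookup 79: h=5, probe 5,6,0,1,2 → found at 2.

5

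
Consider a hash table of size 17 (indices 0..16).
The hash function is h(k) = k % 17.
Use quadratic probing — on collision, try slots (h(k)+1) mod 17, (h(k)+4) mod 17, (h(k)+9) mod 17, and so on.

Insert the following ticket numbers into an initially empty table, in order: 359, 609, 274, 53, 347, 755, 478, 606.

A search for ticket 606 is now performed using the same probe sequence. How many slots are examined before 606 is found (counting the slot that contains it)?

2

359 hashes to 2; slot 2 is free -> place at 2.
609 hashes to 14; slot 14 is free -> place at 14.
274 hashes to 2; 2 taken -> place at 3.
53 hashes to 2; 2,3 taken -> place at 6.
347 hashes to 7; slot 7 is free -> place at 7.
755 hashes to 7; 7 taken -> place at 8.
478 hashes to 2; 2,3,6 taken -> place at 11.
606 hashes to 11; 11 taken -> place at 12.
Table: [_, _, 359, 274, _, _, 53, 347, 755, _, _, 478, 606, _, 609, _, _]
Lookup 606: h=11, probe 11,12 → found at 12.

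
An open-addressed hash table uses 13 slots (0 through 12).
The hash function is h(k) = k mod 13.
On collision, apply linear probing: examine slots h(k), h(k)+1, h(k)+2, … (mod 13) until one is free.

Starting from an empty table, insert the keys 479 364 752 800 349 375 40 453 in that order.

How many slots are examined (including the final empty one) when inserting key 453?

7

Insert 479: h=11, slot 11 empty => index 11.
Insert 364: h=0, slot 0 empty => index 0.
Insert 752: h=11, slot 11 occupied => index 12.
Insert 800: h=7, slot 7 empty => index 7.
Insert 349: h=11, slots 11,12,0 occupied => index 1.
Insert 375: h=11, slots 11,12,0,1 occupied => index 2.
Insert 40: h=1, slots 1,2 occupied => index 3.
Insert 453: h=11, slots 11,12,0,1,2,3 occupied => index 4.
Table: [364, 349, 375, 40, 453, ∅, ∅, 800, ∅, ∅, ∅, 479, 752]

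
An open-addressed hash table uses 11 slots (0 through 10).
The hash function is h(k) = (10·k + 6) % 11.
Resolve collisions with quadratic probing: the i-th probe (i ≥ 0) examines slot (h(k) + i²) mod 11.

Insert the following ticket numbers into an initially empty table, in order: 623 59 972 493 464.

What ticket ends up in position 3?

623: h=10 -> slot 10
59: h=2 -> slot 2
972: h=2, probe 2,3 -> slot 3
493: h=8 -> slot 8
464: h=4 -> slot 4
Table: [-, -, 59, 972, 464, -, -, -, 493, -, 623]

972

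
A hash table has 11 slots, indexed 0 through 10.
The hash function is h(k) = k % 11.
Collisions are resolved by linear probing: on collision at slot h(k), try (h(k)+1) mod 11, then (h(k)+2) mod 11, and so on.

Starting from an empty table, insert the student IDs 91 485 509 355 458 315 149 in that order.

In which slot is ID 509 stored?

91 hashes to 3; slot 3 is free → place at 3.
485 hashes to 1; slot 1 is free → place at 1.
509 hashes to 3; 3 taken → place at 4.
355 hashes to 3; 3,4 taken → place at 5.
458 hashes to 7; slot 7 is free → place at 7.
315 hashes to 7; 7 taken → place at 8.
149 hashes to 6; slot 6 is free → place at 6.
Table: [—, 485, —, 91, 509, 355, 149, 458, 315, —, —]

4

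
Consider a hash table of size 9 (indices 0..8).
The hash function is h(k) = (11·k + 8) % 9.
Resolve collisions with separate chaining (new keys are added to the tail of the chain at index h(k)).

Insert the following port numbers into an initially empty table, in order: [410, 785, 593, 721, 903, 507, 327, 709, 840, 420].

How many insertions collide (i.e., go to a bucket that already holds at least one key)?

410 -> bucket 0
785 -> bucket 3
593 -> bucket 6
721 -> bucket 1
903 -> bucket 5
507 -> bucket 5 (collision)
327 -> bucket 5 (collision)
709 -> bucket 4
840 -> bucket 5 (collision)
420 -> bucket 2
Final buckets:
0: 410
1: 721
2: 420
3: 785
4: 709
5: 903 -> 507 -> 327 -> 840
6: 593
7: -
8: -

3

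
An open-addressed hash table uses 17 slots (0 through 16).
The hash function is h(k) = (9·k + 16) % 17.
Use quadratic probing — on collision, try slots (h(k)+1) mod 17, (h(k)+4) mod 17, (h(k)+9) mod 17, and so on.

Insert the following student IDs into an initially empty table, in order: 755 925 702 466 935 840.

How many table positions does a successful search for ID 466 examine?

755: h=11 => slot 11
925: h=11, probe 11,12 => slot 12
702: h=10 => slot 10
466: h=11, probe 11,12,15 => slot 15
935: h=16 => slot 16
840: h=11, probe 11,12,15,3 => slot 3
Table: [_, _, _, 840, _, _, _, _, _, _, 702, 755, 925, _, _, 466, 935]
Lookup 466: h=11, probe 11,12,15 → found at 15.

3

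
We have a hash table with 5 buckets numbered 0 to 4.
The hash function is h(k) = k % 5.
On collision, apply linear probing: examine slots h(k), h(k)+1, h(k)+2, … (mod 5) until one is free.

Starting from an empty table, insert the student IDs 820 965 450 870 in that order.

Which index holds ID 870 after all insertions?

Insert 820: h=0, slot 0 empty -> index 0.
Insert 965: h=0, slot 0 occupied -> index 1.
Insert 450: h=0, slots 0,1 occupied -> index 2.
Insert 870: h=0, slots 0,1,2 occupied -> index 3.
Table: [820, 965, 450, 870, .]

3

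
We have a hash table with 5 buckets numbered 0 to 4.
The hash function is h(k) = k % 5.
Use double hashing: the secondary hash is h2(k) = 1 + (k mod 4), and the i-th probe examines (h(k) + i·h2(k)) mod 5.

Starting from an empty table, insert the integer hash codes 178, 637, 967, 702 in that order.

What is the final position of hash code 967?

Insert 178: h=3, slot 3 empty → index 3.
Insert 637: h=2, slot 2 empty → index 2.
Insert 967: h=2, h2=4, slot 2 occupied → index 1.
Insert 702: h=2, h2=3, slot 2 occupied → index 0.
Table: [702, 967, 637, 178, _]

1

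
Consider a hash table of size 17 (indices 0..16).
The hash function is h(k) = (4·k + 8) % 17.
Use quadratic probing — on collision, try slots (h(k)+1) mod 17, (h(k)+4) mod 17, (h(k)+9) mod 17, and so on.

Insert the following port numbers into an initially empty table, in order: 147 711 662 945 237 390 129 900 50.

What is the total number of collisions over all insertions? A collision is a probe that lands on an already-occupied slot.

13

147: h=1 → slot 1
711: h=13 → slot 13
662: h=4 → slot 4
945: h=14 → slot 14
237: h=4, probe 4,5 → slot 5
390: h=4, probe 4,5,8 → slot 8
129: h=14, probe 14,15 → slot 15
900: h=4, probe 4,5,8,13,3 → slot 3
50: h=4, probe 4,5,8,13,3,12 → slot 12
Table: [_, 147, _, 900, 662, 237, _, _, 390, _, _, _, 50, 711, 945, 129, _]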